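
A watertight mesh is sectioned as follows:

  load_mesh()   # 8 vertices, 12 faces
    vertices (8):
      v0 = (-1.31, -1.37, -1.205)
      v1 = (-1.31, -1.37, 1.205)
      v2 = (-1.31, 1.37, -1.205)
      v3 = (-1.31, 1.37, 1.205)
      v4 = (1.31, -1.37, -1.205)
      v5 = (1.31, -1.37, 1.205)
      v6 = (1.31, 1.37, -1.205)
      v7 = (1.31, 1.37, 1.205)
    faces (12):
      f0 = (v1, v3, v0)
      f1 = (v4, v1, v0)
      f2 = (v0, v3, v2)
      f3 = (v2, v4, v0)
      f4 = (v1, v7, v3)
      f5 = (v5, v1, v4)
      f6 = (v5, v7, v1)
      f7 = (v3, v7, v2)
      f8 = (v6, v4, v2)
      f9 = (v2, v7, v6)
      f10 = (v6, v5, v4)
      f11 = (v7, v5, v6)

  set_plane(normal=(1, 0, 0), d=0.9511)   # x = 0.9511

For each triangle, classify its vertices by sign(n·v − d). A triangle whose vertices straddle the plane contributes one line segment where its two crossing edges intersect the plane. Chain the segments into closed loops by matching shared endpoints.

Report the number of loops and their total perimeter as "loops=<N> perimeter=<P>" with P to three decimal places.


loops=1 perimeter=10.300

Straddling triangles (8 of 12):
  (v4,v1,v0) [+--] → (0.9511, -1.37, -0.874867)–(0.9511, -1.37, -1.205)  len=0.3301
  (v2,v4,v0) [-+-] → (0.9511, -0.994662, -1.205)–(0.9511, -1.37, -1.205)  len=0.3753
  (v1,v7,v3) [-+-] → (0.9511, 0.994662, 1.205)–(0.9511, 1.37, 1.205)  len=0.3753
  (v5,v1,v4) [+-+] → (0.9511, -1.37, 1.205)–(0.9511, -1.37, -0.874867)  len=2.0799
  (v5,v7,v1) [++-] → (0.9511, 0.994662, 1.205)–(0.9511, -1.37, 1.205)  len=2.3647
  (v3,v7,v2) [-+-] → (0.9511, 1.37, 1.205)–(0.9511, 1.37, 0.874867)  len=0.3301
  (v6,v4,v2) [++-] → (0.9511, -0.994662, -1.205)–(0.9511, 1.37, -1.205)  len=2.3647
  (v2,v7,v6) [-++] → (0.9511, 1.37, 0.874867)–(0.9511, 1.37, -1.205)  len=2.0799

Chained into 1 loop(s):
  loop 1: 8 segments, perimeter = 10.3000
Total perimeter = 10.300


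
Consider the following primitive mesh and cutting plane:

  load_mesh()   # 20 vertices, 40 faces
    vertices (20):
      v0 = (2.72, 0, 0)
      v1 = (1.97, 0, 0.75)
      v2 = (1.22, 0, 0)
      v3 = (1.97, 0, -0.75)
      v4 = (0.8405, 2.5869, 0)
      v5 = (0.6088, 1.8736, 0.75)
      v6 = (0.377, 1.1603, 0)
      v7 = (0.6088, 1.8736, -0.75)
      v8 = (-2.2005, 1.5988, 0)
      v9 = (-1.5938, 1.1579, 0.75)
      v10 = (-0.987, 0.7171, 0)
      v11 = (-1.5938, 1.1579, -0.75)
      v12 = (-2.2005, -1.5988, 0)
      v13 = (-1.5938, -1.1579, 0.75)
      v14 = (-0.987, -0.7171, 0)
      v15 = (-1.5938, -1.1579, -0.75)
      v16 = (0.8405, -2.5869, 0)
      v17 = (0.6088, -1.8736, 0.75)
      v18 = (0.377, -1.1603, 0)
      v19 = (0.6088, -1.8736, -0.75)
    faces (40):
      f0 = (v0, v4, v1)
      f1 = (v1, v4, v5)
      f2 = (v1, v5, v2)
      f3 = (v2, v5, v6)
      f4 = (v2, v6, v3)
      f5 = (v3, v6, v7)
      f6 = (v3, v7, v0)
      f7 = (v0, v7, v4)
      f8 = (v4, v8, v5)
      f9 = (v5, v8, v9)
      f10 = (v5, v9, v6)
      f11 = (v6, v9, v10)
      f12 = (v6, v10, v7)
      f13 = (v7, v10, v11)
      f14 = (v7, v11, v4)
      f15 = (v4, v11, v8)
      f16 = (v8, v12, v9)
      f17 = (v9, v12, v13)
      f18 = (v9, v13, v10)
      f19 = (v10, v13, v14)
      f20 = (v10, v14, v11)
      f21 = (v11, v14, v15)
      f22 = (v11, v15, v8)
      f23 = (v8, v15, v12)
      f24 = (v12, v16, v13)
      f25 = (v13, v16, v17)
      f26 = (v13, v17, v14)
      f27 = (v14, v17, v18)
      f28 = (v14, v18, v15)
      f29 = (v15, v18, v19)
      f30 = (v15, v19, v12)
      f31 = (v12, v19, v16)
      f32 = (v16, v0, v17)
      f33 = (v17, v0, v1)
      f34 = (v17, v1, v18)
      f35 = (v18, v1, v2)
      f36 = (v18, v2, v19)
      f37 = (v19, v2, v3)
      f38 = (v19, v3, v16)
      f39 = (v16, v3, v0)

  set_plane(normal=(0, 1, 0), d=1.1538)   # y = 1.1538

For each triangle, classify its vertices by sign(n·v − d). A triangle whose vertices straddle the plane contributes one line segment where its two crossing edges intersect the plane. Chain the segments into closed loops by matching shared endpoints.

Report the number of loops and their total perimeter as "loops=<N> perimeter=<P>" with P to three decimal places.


Straddling triangles (18 of 40):
  (v0,v4,v1) [-+-] → (1.88171, 1.1538, 0)–(1.46622, 1.1538, 0.415488)  len=0.5876
  (v1,v4,v5) [-++] → (1.46622, 1.1538, 0.415488)–(1.13175, 1.1538, 0.75)  len=0.4730
  (v1,v5,v2) [-+-] → (1.13175, 1.1538, 0.75)–(0.843611, 1.1538, 0.461865)  len=0.4075
  (v2,v5,v6) [-++] → (0.843611, 1.1538, 0.461865)–(0.381722, 1.1538, 0)  len=0.6532
  (v2,v6,v3) [-+-] → (0.381722, 1.1538, 0)–(0.385924, 1.1538, -0.0042015)  len=0.0059
  (v3,v6,v7) [-++] → (0.385924, 1.1538, -0.0042015)–(1.13175, 1.1538, -0.75)  len=1.0547
  (v3,v7,v0) [-+-] → (1.13175, 1.1538, -0.75)–(1.41988, 1.1538, -0.461865)  len=0.4075
  (v0,v7,v4) [-++] → (1.41988, 1.1538, -0.461865)–(1.88171, 1.1538, 0)  len=0.6532
  (v6,v9,v10) [++-] → (-1.58816, 1.1538, 0.743024)–(0.356995, 1.1538, 0)  len=2.0822
  (v6,v10,v7) [+-+] → (0.356995, 1.1538, 0)–(-0.384418, 1.1538, -0.283204)  len=0.7937
  (v7,v10,v11) [+-+] → (-0.384418, 1.1538, -0.283204)–(-1.58816, 1.1538, -0.743024)  len=1.2886
  (v8,v12,v9) [+-+] → (-2.2005, 1.1538, 0)–(-1.5947, 1.1538, 0.748885)  len=0.9632
  (v9,v12,v13) [+--] → (-1.5947, 1.1538, 0.748885)–(-1.5938, 1.1538, 0.75)  len=0.0014
  (v9,v13,v10) [+--] → (-1.5938, 1.1538, 0.75)–(-1.58816, 1.1538, 0.743024)  len=0.0090
  (v10,v14,v11) [--+] → (-1.59247, 1.1538, -0.74836)–(-1.58816, 1.1538, -0.743024)  len=0.0069
  (v11,v14,v15) [+--] → (-1.59247, 1.1538, -0.74836)–(-1.5938, 1.1538, -0.75)  len=0.0021
  (v11,v15,v8) [+-+] → (-1.5938, 1.1538, -0.75)–(-2.10256, 1.1538, -0.121069)  len=0.8089
  (v8,v15,v12) [+--] → (-2.10256, 1.1538, -0.121069)–(-2.2005, 1.1538, 0)  len=0.1557

Chained into 2 loop(s):
  loop 1: 8 segments, perimeter = 4.2426
  loop 2: 10 segments, perimeter = 6.1118
Total perimeter = 10.354

loops=2 perimeter=10.354


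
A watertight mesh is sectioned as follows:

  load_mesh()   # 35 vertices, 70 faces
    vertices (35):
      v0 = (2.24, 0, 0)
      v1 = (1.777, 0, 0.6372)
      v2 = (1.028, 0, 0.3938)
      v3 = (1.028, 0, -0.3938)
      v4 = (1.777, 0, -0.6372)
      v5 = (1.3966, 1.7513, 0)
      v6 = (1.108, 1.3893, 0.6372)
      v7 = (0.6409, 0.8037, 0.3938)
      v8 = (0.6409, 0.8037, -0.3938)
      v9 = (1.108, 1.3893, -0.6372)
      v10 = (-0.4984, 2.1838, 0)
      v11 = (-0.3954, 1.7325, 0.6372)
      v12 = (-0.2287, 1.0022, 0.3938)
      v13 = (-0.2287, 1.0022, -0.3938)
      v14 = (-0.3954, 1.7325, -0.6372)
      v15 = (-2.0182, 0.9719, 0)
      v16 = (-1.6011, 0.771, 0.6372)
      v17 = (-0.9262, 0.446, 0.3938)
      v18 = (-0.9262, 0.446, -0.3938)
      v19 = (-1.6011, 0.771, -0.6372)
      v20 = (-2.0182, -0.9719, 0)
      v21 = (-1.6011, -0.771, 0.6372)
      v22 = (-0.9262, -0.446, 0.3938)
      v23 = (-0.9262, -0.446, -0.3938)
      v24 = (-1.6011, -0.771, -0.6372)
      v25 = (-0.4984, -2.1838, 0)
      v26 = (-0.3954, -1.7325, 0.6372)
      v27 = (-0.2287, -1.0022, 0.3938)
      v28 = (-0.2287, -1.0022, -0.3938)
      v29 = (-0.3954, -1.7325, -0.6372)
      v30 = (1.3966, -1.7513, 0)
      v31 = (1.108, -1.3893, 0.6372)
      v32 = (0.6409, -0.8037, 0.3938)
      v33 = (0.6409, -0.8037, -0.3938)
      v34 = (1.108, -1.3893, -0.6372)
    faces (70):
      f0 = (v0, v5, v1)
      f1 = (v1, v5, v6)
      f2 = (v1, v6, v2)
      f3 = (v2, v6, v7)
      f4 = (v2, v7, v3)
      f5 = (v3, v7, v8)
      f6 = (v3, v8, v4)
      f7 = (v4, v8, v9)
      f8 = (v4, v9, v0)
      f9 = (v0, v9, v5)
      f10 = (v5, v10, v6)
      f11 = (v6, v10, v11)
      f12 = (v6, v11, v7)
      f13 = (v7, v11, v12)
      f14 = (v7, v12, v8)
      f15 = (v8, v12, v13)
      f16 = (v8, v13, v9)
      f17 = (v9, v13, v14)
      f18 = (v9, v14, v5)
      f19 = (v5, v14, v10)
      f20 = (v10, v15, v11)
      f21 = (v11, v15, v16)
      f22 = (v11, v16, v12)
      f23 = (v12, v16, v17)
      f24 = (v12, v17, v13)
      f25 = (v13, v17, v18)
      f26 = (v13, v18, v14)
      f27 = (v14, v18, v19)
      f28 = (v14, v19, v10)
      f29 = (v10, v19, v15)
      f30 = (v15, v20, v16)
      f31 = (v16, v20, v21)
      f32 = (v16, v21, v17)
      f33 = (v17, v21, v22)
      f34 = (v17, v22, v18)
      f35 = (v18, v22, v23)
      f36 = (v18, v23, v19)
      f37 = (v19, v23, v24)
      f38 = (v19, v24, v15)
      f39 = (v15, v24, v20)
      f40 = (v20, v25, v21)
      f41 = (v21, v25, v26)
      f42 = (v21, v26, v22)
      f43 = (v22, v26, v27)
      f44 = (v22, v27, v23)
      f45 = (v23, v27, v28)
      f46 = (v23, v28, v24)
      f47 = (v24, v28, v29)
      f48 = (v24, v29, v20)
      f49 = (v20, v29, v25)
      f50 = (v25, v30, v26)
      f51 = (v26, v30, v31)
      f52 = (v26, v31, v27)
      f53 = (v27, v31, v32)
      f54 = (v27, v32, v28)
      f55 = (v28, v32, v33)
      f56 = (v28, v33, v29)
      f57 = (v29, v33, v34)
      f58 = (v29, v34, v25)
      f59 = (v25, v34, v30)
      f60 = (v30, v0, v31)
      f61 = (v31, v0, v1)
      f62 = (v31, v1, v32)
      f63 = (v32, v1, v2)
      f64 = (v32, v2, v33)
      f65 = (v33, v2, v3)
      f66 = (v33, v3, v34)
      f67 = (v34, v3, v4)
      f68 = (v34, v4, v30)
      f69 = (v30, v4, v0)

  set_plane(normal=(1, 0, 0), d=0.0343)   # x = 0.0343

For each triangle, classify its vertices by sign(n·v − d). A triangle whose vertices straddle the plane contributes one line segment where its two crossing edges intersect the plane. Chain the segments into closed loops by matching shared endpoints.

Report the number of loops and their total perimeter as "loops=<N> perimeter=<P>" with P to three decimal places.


Straddling triangles (20 of 70):
  (v5,v10,v6) [+-+] → (0.0343, 2.06222, 0)–(0.0343, 1.92034, 0.211303)  len=0.2545
  (v6,v10,v11) [+--] → (0.0343, 1.92034, 0.211303)–(0.0343, 1.63441, 0.6372)  len=0.5130
  (v6,v11,v7) [+-+] → (0.0343, 1.63441, 0.6372)–(0.0343, 1.34737, 0.536275)  len=0.3043
  (v7,v11,v12) [+--] → (0.0343, 1.34737, 0.536275)–(0.0343, 0.942166, 0.3938)  len=0.4295
  (v7,v12,v8) [+-+] → (0.0343, 0.942166, 0.3938)–(0.0343, 0.942166, 0.1556)  len=0.2382
  (v8,v12,v13) [+--] → (0.0343, 0.942166, 0.1556)–(0.0343, 0.942166, -0.3938)  len=0.5494
  (v8,v13,v9) [+-+] → (0.0343, 0.942166, -0.3938)–(0.0343, 1.07836, -0.44169)  len=0.1444
  (v9,v13,v14) [+--] → (0.0343, 1.07836, -0.44169)–(0.0343, 1.63441, -0.6372)  len=0.5894
  (v9,v14,v5) [+-+] → (0.0343, 1.63441, -0.6372)–(0.0343, 1.73701, -0.484407)  len=0.1840
  (v5,v14,v10) [+--] → (0.0343, 1.73701, -0.484407)–(0.0343, 2.06222, 0)  len=0.5834
  (v25,v30,v26) [-+-] → (0.0343, -2.06222, 0)–(0.0343, -1.73701, 0.484407)  len=0.5834
  (v26,v30,v31) [-++] → (0.0343, -1.73701, 0.484407)–(0.0343, -1.63441, 0.6372)  len=0.1840
  (v26,v31,v27) [-+-] → (0.0343, -1.63441, 0.6372)–(0.0343, -1.07836, 0.44169)  len=0.5894
  (v27,v31,v32) [-++] → (0.0343, -1.07836, 0.44169)–(0.0343, -0.942166, 0.3938)  len=0.1444
  (v27,v32,v28) [-+-] → (0.0343, -0.942166, 0.3938)–(0.0343, -0.942166, -0.1556)  len=0.5494
  (v28,v32,v33) [-++] → (0.0343, -0.942166, -0.1556)–(0.0343, -0.942166, -0.3938)  len=0.2382
  (v28,v33,v29) [-+-] → (0.0343, -0.942166, -0.3938)–(0.0343, -1.34737, -0.536275)  len=0.4295
  (v29,v33,v34) [-++] → (0.0343, -1.34737, -0.536275)–(0.0343, -1.63441, -0.6372)  len=0.3043
  (v29,v34,v25) [-+-] → (0.0343, -1.63441, -0.6372)–(0.0343, -1.92034, -0.211303)  len=0.5130
  (v25,v34,v30) [-++] → (0.0343, -1.92034, -0.211303)–(0.0343, -2.06222, 0)  len=0.2545

Chained into 2 loop(s):
  loop 1: 10 segments, perimeter = 3.7902
  loop 2: 10 segments, perimeter = 3.7902
Total perimeter = 7.580

loops=2 perimeter=7.580


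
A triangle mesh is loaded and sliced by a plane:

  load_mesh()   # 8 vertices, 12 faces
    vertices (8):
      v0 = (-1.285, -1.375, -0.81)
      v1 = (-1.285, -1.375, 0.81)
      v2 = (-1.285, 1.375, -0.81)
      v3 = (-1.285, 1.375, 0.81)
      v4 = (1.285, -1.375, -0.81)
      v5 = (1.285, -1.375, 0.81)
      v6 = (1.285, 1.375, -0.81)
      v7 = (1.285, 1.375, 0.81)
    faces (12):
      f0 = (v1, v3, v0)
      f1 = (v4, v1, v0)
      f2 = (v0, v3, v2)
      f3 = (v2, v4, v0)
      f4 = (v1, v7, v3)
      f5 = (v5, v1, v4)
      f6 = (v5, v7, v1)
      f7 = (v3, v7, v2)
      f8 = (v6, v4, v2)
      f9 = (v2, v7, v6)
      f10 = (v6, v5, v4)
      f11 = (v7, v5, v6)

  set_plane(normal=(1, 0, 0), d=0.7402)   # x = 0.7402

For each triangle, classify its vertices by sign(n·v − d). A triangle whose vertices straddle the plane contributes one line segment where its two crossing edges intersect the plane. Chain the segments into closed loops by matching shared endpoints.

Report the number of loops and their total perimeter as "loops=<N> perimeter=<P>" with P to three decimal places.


Straddling triangles (8 of 12):
  (v4,v1,v0) [+--] → (0.7402, -1.375, -0.466585)–(0.7402, -1.375, -0.81)  len=0.3434
  (v2,v4,v0) [-+-] → (0.7402, -0.792043, -0.81)–(0.7402, -1.375, -0.81)  len=0.5830
  (v1,v7,v3) [-+-] → (0.7402, 0.792043, 0.81)–(0.7402, 1.375, 0.81)  len=0.5830
  (v5,v1,v4) [+-+] → (0.7402, -1.375, 0.81)–(0.7402, -1.375, -0.466585)  len=1.2766
  (v5,v7,v1) [++-] → (0.7402, 0.792043, 0.81)–(0.7402, -1.375, 0.81)  len=2.1670
  (v3,v7,v2) [-+-] → (0.7402, 1.375, 0.81)–(0.7402, 1.375, 0.466585)  len=0.3434
  (v6,v4,v2) [++-] → (0.7402, -0.792043, -0.81)–(0.7402, 1.375, -0.81)  len=2.1670
  (v2,v7,v6) [-++] → (0.7402, 1.375, 0.466585)–(0.7402, 1.375, -0.81)  len=1.2766

Chained into 1 loop(s):
  loop 1: 8 segments, perimeter = 8.7400
Total perimeter = 8.740

loops=1 perimeter=8.740


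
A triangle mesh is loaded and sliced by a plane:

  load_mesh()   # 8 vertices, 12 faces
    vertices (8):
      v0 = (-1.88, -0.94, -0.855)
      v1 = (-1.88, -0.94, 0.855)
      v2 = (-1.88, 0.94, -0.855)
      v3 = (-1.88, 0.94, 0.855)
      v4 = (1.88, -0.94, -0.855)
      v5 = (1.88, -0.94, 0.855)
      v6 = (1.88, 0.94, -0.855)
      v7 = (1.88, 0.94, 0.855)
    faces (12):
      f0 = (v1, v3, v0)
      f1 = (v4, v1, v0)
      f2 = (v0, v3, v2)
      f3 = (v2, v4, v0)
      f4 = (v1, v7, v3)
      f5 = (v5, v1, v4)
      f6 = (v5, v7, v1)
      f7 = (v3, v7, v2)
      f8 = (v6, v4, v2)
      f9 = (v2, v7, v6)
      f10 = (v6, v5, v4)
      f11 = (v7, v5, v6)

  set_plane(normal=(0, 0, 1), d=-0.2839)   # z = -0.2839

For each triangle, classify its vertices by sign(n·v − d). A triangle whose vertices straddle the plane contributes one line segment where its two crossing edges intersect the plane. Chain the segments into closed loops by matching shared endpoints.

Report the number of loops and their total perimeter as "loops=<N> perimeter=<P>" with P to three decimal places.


Straddling triangles (8 of 12):
  (v1,v3,v0) [++-] → (-1.88, -0.312124, -0.2839)–(-1.88, -0.94, -0.2839)  len=0.6279
  (v4,v1,v0) [-+-] → (0.624248, -0.94, -0.2839)–(-1.88, -0.94, -0.2839)  len=2.5042
  (v0,v3,v2) [-+-] → (-1.88, -0.312124, -0.2839)–(-1.88, 0.94, -0.2839)  len=1.2521
  (v5,v1,v4) [++-] → (0.624248, -0.94, -0.2839)–(1.88, -0.94, -0.2839)  len=1.2558
  (v3,v7,v2) [++-] → (-0.624248, 0.94, -0.2839)–(-1.88, 0.94, -0.2839)  len=1.2558
  (v2,v7,v6) [-+-] → (-0.624248, 0.94, -0.2839)–(1.88, 0.94, -0.2839)  len=2.5042
  (v6,v5,v4) [-+-] → (1.88, 0.312124, -0.2839)–(1.88, -0.94, -0.2839)  len=1.2521
  (v7,v5,v6) [++-] → (1.88, 0.312124, -0.2839)–(1.88, 0.94, -0.2839)  len=0.6279

Chained into 1 loop(s):
  loop 1: 8 segments, perimeter = 11.2800
Total perimeter = 11.280

loops=1 perimeter=11.280


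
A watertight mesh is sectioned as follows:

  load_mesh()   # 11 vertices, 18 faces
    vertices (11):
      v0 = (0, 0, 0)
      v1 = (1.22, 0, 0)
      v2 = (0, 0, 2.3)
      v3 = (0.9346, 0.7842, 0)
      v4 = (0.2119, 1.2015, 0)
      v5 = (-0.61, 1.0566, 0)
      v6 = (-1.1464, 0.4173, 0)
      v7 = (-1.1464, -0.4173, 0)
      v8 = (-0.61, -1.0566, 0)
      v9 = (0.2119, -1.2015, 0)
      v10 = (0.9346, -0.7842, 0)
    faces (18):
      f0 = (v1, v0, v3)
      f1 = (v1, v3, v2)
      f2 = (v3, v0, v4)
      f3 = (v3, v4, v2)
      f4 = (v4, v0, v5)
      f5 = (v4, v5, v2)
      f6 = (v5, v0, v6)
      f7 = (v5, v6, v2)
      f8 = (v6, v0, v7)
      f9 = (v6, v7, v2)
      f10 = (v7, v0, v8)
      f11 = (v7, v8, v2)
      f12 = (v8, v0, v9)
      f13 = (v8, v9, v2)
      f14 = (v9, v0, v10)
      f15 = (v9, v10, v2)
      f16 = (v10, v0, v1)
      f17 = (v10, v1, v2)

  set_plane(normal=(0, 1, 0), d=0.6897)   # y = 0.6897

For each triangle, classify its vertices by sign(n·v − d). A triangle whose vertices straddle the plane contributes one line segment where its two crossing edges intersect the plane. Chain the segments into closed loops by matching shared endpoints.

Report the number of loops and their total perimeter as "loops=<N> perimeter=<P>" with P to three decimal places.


loops=1 perimeter=4.696

Straddling triangles (8 of 18):
  (v1,v0,v3) [--+] → (0.821976, 0.6897, 0)–(0.968992, 0.6897, 0)  len=0.1470
  (v1,v3,v2) [-+-] → (0.968992, 0.6897, 0)–(0.821976, 0.6897, 0.277161)  len=0.3137
  (v3,v0,v4) [+-+] → (0.821976, 0.6897, 0)–(0.121637, 0.6897, 0)  len=0.7003
  (v3,v4,v2) [++-] → (0.121637, 0.6897, 0.979725)–(0.821976, 0.6897, 0.277161)  len=0.9920
  (v4,v0,v5) [+-+] → (0.121637, 0.6897, 0)–(-0.39818, 0.6897, 0)  len=0.5198
  (v4,v5,v2) [++-] → (-0.39818, 0.6897, 0.798666)–(0.121637, 0.6897, 0.979725)  len=0.5504
  (v5,v0,v6) [+--] → (-0.39818, 0.6897, 0)–(-0.917845, 0.6897, 0)  len=0.5197
  (v5,v6,v2) [+--] → (-0.917845, 0.6897, 0)–(-0.39818, 0.6897, 0.798666)  len=0.9528

Chained into 1 loop(s):
  loop 1: 8 segments, perimeter = 4.6959
Total perimeter = 4.696


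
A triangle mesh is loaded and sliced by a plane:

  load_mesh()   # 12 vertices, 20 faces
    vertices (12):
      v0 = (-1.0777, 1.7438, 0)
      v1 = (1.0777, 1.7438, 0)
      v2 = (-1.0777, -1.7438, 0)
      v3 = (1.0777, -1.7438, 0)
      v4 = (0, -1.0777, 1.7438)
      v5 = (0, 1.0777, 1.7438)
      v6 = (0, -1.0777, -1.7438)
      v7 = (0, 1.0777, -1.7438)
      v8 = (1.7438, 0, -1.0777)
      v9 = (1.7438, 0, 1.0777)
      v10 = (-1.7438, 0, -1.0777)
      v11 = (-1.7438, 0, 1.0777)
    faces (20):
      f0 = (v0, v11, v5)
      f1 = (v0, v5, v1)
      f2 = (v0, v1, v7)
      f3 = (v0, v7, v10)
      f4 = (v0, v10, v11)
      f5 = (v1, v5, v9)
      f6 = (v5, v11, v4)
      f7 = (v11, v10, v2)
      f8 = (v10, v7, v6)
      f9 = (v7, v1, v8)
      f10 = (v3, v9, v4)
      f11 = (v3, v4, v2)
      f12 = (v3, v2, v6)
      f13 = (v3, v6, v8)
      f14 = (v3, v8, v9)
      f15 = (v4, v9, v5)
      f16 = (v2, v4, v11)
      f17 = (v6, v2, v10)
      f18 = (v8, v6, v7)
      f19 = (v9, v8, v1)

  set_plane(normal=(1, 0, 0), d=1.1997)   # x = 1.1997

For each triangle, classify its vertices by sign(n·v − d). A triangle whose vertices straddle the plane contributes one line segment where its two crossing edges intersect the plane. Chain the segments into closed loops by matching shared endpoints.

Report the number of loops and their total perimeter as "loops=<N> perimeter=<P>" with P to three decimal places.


Straddling triangles (8 of 20):
  (v1,v5,v9) [--+] → (1.1997, 0.336264, 1.28554)–(1.1997, 1.42441, 0.197387)  len=1.5389
  (v7,v1,v8) [--+] → (1.1997, 1.42441, -0.197387)–(1.1997, 0.336264, -1.28554)  len=1.5389
  (v3,v9,v4) [-+-] → (1.1997, -1.42441, 0.197387)–(1.1997, -0.336264, 1.28554)  len=1.5389
  (v3,v6,v8) [--+] → (1.1997, -0.336264, -1.28554)–(1.1997, -1.42441, -0.197387)  len=1.5389
  (v3,v8,v9) [-++] → (1.1997, -1.42441, -0.197387)–(1.1997, -1.42441, 0.197387)  len=0.3948
  (v4,v9,v5) [-+-] → (1.1997, -0.336264, 1.28554)–(1.1997, 0.336264, 1.28554)  len=0.6725
  (v8,v6,v7) [+--] → (1.1997, -0.336264, -1.28554)–(1.1997, 0.336264, -1.28554)  len=0.6725
  (v9,v8,v1) [++-] → (1.1997, 1.42441, -0.197387)–(1.1997, 1.42441, 0.197387)  len=0.3948

Chained into 1 loop(s):
  loop 1: 8 segments, perimeter = 8.2901
Total perimeter = 8.290

loops=1 perimeter=8.290


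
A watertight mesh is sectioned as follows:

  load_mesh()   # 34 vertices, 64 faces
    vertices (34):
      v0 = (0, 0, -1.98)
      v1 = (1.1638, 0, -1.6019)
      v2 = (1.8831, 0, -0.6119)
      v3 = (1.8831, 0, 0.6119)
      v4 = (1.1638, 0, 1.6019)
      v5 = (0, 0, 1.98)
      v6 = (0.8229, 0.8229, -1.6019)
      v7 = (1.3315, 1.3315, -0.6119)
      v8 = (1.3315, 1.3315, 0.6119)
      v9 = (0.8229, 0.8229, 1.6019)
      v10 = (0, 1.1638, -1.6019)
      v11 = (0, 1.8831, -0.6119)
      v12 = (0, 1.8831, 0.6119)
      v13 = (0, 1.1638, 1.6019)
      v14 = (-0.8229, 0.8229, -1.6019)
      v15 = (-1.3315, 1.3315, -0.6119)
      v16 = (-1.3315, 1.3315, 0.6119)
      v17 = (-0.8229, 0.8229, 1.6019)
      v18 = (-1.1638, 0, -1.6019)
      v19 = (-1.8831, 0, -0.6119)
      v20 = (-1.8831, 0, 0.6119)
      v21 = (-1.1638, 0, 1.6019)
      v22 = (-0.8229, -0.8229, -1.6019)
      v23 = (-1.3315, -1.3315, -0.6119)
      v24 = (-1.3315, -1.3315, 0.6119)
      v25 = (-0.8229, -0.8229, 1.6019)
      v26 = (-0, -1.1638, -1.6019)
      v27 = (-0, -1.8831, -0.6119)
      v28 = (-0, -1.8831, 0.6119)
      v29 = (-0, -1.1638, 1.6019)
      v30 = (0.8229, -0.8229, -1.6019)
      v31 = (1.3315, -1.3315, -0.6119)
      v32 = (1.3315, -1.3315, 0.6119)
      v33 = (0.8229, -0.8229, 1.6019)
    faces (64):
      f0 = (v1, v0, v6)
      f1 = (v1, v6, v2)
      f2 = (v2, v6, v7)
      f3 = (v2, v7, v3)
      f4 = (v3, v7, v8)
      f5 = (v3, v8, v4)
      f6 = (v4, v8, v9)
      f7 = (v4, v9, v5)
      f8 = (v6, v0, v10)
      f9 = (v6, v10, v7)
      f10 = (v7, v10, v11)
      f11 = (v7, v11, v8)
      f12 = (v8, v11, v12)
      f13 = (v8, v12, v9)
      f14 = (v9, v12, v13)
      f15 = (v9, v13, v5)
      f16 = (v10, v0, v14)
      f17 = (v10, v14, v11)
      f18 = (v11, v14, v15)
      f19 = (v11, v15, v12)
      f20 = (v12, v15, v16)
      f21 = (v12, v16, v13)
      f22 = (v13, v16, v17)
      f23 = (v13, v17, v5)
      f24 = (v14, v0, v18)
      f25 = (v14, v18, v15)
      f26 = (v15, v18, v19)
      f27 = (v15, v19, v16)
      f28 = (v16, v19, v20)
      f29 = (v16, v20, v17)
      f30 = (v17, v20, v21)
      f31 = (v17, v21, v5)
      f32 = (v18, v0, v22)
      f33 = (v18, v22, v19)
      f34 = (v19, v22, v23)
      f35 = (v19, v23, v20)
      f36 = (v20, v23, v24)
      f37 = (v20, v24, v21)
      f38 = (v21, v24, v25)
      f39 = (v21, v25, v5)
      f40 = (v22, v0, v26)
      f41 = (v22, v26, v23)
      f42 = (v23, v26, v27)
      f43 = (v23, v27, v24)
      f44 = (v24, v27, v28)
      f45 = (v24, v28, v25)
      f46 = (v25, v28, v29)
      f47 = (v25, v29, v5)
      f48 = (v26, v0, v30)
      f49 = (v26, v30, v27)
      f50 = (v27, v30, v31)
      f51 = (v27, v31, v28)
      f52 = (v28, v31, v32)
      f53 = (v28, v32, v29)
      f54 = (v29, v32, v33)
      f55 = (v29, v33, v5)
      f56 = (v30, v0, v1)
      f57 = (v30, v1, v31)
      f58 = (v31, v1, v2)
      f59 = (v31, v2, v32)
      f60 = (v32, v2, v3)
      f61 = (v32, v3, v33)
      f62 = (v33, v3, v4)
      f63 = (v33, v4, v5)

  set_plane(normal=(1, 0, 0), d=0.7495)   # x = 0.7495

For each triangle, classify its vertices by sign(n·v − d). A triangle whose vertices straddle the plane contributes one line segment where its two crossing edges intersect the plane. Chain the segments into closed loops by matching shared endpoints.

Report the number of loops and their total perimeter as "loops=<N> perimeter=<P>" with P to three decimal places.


loops=1 perimeter=10.804

Straddling triangles (20 of 64):
  (v1,v0,v6) [+-+] → (0.7495, 0, -1.7365)–(0.7495, 0.7495, -1.63563)  len=0.7563
  (v4,v9,v5) [++-] → (0.7495, 0.7495, 1.63563)–(0.7495, 0, 1.7365)  len=0.7563
  (v6,v0,v10) [+--] → (0.7495, 0.7495, -1.63563)–(0.7495, 0.853307, -1.6019)  len=0.1091
  (v6,v10,v7) [+-+] → (0.7495, 0.853307, -1.6019)–(0.7495, 1.2582, -1.04463)  len=0.6888
  (v7,v10,v11) [+--] → (0.7495, 1.2582, -1.04463)–(0.7495, 1.5726, -0.6119)  len=0.5349
  (v7,v11,v8) [+-+] → (0.7495, 1.5726, -0.6119)–(0.7495, 1.5726, 0.0769758)  len=0.6889
  (v8,v11,v12) [+--] → (0.7495, 1.5726, 0.0769758)–(0.7495, 1.5726, 0.6119)  len=0.5349
  (v8,v12,v9) [+-+] → (0.7495, 1.5726, 0.6119)–(0.7495, 0.917466, 1.5136)  len=1.1146
  (v9,v12,v13) [+--] → (0.7495, 0.917466, 1.5136)–(0.7495, 0.853307, 1.6019)  len=0.1092
  (v9,v13,v5) [+--] → (0.7495, 0.853307, 1.6019)–(0.7495, 0.7495, 1.63563)  len=0.1091
  (v26,v0,v30) [--+] → (0.7495, -0.7495, -1.63563)–(0.7495, -0.853307, -1.6019)  len=0.1091
  (v26,v30,v27) [-+-] → (0.7495, -0.853307, -1.6019)–(0.7495, -0.917466, -1.5136)  len=0.1092
  (v27,v30,v31) [-++] → (0.7495, -0.917466, -1.5136)–(0.7495, -1.5726, -0.6119)  len=1.1146
  (v27,v31,v28) [-+-] → (0.7495, -1.5726, -0.6119)–(0.7495, -1.5726, -0.0769758)  len=0.5349
  (v28,v31,v32) [-++] → (0.7495, -1.5726, -0.0769758)–(0.7495, -1.5726, 0.6119)  len=0.6889
  (v28,v32,v29) [-+-] → (0.7495, -1.5726, 0.6119)–(0.7495, -1.2582, 1.04463)  len=0.5349
  (v29,v32,v33) [-++] → (0.7495, -1.2582, 1.04463)–(0.7495, -0.853307, 1.6019)  len=0.6888
  (v29,v33,v5) [-+-] → (0.7495, -0.853307, 1.6019)–(0.7495, -0.7495, 1.63563)  len=0.1091
  (v30,v0,v1) [+-+] → (0.7495, -0.7495, -1.63563)–(0.7495, 0, -1.7365)  len=0.7563
  (v33,v4,v5) [++-] → (0.7495, 0, 1.7365)–(0.7495, -0.7495, 1.63563)  len=0.7563

Chained into 1 loop(s):
  loop 1: 20 segments, perimeter = 10.8041
Total perimeter = 10.804


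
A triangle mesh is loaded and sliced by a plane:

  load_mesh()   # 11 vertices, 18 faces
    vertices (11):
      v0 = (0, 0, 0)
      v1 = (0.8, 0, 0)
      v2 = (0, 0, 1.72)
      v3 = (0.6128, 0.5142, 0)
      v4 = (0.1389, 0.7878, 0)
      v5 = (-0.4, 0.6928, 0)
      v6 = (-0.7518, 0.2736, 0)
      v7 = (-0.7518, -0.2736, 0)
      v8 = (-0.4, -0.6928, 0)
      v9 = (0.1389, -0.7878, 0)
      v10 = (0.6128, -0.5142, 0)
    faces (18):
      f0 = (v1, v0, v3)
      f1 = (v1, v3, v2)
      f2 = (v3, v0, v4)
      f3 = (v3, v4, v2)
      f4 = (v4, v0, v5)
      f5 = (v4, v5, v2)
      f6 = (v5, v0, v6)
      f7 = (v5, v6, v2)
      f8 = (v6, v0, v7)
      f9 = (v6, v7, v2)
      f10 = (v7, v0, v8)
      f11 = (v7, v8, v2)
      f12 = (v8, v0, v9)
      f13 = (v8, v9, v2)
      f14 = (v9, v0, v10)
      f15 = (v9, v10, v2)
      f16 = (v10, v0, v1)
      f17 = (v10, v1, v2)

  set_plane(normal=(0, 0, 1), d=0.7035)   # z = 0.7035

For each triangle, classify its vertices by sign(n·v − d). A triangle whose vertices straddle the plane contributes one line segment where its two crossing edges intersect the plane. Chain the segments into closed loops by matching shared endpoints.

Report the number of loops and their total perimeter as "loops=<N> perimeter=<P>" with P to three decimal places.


Straddling triangles (9 of 18):
  (v1,v3,v2) [--+] → (0.362158, 0.303886, 0.7035)–(0.472791, 0, 0.7035)  len=0.3234
  (v3,v4,v2) [--+] → (0.0820883, 0.465581, 0.7035)–(0.362158, 0.303886, 0.7035)  len=0.3234
  (v4,v5,v2) [--+] → (-0.236395, 0.409437, 0.7035)–(0.0820883, 0.465581, 0.7035)  len=0.3234
  (v5,v6,v2) [--+] → (-0.444305, 0.161694, 0.7035)–(-0.236395, 0.409437, 0.7035)  len=0.3234
  (v6,v7,v2) [--+] → (-0.444305, -0.161694, 0.7035)–(-0.444305, 0.161694, 0.7035)  len=0.3234
  (v7,v8,v2) [--+] → (-0.236395, -0.409437, 0.7035)–(-0.444305, -0.161694, 0.7035)  len=0.3234
  (v8,v9,v2) [--+] → (0.0820883, -0.465581, 0.7035)–(-0.236395, -0.409437, 0.7035)  len=0.3234
  (v9,v10,v2) [--+] → (0.362158, -0.303886, 0.7035)–(0.0820883, -0.465581, 0.7035)  len=0.3234
  (v10,v1,v2) [--+] → (0.472791, 0, 0.7035)–(0.362158, -0.303886, 0.7035)  len=0.3234

Chained into 1 loop(s):
  loop 1: 9 segments, perimeter = 2.9106
Total perimeter = 2.911

loops=1 perimeter=2.911


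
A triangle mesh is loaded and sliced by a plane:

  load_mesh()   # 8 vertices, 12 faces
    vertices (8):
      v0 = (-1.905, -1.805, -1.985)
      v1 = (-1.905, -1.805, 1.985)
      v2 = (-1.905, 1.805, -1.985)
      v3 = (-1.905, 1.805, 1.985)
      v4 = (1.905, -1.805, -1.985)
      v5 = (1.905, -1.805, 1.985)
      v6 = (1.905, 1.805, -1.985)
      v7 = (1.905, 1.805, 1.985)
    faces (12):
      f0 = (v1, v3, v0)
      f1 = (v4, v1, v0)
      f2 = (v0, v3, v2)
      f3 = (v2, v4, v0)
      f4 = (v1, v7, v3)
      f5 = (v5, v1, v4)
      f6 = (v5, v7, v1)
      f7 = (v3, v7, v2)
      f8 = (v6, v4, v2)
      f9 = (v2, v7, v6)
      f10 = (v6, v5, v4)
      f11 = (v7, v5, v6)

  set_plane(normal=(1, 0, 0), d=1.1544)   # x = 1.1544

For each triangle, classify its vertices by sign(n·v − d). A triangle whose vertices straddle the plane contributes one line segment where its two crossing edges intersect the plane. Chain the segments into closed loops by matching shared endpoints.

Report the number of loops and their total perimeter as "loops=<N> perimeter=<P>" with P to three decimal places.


Straddling triangles (8 of 12):
  (v4,v1,v0) [+--] → (1.1544, -1.805, -1.20288)–(1.1544, -1.805, -1.985)  len=0.7821
  (v2,v4,v0) [-+-] → (1.1544, -1.0938, -1.985)–(1.1544, -1.805, -1.985)  len=0.7112
  (v1,v7,v3) [-+-] → (1.1544, 1.0938, 1.985)–(1.1544, 1.805, 1.985)  len=0.7112
  (v5,v1,v4) [+-+] → (1.1544, -1.805, 1.985)–(1.1544, -1.805, -1.20288)  len=3.1879
  (v5,v7,v1) [++-] → (1.1544, 1.0938, 1.985)–(1.1544, -1.805, 1.985)  len=2.8988
  (v3,v7,v2) [-+-] → (1.1544, 1.805, 1.985)–(1.1544, 1.805, 1.20288)  len=0.7821
  (v6,v4,v2) [++-] → (1.1544, -1.0938, -1.985)–(1.1544, 1.805, -1.985)  len=2.8988
  (v2,v7,v6) [-++] → (1.1544, 1.805, 1.20288)–(1.1544, 1.805, -1.985)  len=3.1879

Chained into 1 loop(s):
  loop 1: 8 segments, perimeter = 15.1600
Total perimeter = 15.160

loops=1 perimeter=15.160


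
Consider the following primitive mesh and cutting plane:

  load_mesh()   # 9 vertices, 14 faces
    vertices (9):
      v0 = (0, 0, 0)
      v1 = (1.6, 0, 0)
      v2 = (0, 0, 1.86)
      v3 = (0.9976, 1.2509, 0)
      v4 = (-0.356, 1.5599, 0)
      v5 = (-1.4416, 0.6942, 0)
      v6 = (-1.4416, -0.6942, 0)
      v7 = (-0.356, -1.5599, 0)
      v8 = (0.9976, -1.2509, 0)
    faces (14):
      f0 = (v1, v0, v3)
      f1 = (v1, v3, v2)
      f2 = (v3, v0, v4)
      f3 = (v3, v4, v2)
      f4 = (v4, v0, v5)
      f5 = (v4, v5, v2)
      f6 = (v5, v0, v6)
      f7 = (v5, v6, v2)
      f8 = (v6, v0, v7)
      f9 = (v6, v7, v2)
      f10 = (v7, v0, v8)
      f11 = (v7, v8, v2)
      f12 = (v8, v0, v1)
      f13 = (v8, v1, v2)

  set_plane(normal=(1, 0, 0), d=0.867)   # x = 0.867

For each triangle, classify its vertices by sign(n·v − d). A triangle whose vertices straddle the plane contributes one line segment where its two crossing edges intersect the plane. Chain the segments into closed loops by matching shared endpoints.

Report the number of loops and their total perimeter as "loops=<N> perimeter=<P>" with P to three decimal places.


Straddling triangles (8 of 14):
  (v1,v0,v3) [+-+] → (0.867, 0, 0)–(0.867, 1.08714, 0)  len=1.0871
  (v1,v3,v2) [++-] → (0.867, 1.08714, 0.2435)–(0.867, 0, 0.852113)  len=1.2459
  (v3,v0,v4) [+--] → (0.867, 1.08714, 0)–(0.867, 1.28071, 0)  len=0.1936
  (v3,v4,v2) [+--] → (0.867, 1.28071, 0)–(0.867, 1.08714, 0.2435)  len=0.3111
  (v7,v0,v8) [--+] → (0.867, -1.08714, 0)–(0.867, -1.28071, 0)  len=0.1936
  (v7,v8,v2) [-+-] → (0.867, -1.28071, 0)–(0.867, -1.08714, 0.2435)  len=0.3111
  (v8,v0,v1) [+-+] → (0.867, -1.08714, 0)–(0.867, 0, 0)  len=1.0871
  (v8,v1,v2) [++-] → (0.867, 0, 0.852113)–(0.867, -1.08714, 0.2435)  len=1.2459

Chained into 1 loop(s):
  loop 1: 8 segments, perimeter = 5.6754
Total perimeter = 5.675

loops=1 perimeter=5.675


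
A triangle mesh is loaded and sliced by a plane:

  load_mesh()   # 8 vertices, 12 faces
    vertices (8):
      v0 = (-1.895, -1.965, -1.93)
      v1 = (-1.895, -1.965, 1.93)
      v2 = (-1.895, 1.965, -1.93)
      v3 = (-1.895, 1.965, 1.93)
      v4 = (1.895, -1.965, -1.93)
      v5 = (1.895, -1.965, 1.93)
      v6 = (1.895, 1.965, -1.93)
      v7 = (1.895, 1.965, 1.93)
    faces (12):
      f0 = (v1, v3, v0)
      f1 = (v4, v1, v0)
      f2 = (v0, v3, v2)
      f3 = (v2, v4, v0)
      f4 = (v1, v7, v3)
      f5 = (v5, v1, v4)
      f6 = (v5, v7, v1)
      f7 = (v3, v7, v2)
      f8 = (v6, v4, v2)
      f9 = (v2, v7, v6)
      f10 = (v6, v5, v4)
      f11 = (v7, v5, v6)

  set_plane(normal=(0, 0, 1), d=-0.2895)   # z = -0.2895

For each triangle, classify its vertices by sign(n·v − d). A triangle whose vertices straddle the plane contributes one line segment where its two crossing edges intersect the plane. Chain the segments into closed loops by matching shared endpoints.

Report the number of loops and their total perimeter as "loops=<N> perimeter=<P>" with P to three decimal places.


loops=1 perimeter=15.440

Straddling triangles (8 of 12):
  (v1,v3,v0) [++-] → (-1.895, -0.29475, -0.2895)–(-1.895, -1.965, -0.2895)  len=1.6702
  (v4,v1,v0) [-+-] → (0.28425, -1.965, -0.2895)–(-1.895, -1.965, -0.2895)  len=2.1793
  (v0,v3,v2) [-+-] → (-1.895, -0.29475, -0.2895)–(-1.895, 1.965, -0.2895)  len=2.2598
  (v5,v1,v4) [++-] → (0.28425, -1.965, -0.2895)–(1.895, -1.965, -0.2895)  len=1.6107
  (v3,v7,v2) [++-] → (-0.28425, 1.965, -0.2895)–(-1.895, 1.965, -0.2895)  len=1.6107
  (v2,v7,v6) [-+-] → (-0.28425, 1.965, -0.2895)–(1.895, 1.965, -0.2895)  len=2.1793
  (v6,v5,v4) [-+-] → (1.895, 0.29475, -0.2895)–(1.895, -1.965, -0.2895)  len=2.2598
  (v7,v5,v6) [++-] → (1.895, 0.29475, -0.2895)–(1.895, 1.965, -0.2895)  len=1.6702

Chained into 1 loop(s):
  loop 1: 8 segments, perimeter = 15.4400
Total perimeter = 15.440


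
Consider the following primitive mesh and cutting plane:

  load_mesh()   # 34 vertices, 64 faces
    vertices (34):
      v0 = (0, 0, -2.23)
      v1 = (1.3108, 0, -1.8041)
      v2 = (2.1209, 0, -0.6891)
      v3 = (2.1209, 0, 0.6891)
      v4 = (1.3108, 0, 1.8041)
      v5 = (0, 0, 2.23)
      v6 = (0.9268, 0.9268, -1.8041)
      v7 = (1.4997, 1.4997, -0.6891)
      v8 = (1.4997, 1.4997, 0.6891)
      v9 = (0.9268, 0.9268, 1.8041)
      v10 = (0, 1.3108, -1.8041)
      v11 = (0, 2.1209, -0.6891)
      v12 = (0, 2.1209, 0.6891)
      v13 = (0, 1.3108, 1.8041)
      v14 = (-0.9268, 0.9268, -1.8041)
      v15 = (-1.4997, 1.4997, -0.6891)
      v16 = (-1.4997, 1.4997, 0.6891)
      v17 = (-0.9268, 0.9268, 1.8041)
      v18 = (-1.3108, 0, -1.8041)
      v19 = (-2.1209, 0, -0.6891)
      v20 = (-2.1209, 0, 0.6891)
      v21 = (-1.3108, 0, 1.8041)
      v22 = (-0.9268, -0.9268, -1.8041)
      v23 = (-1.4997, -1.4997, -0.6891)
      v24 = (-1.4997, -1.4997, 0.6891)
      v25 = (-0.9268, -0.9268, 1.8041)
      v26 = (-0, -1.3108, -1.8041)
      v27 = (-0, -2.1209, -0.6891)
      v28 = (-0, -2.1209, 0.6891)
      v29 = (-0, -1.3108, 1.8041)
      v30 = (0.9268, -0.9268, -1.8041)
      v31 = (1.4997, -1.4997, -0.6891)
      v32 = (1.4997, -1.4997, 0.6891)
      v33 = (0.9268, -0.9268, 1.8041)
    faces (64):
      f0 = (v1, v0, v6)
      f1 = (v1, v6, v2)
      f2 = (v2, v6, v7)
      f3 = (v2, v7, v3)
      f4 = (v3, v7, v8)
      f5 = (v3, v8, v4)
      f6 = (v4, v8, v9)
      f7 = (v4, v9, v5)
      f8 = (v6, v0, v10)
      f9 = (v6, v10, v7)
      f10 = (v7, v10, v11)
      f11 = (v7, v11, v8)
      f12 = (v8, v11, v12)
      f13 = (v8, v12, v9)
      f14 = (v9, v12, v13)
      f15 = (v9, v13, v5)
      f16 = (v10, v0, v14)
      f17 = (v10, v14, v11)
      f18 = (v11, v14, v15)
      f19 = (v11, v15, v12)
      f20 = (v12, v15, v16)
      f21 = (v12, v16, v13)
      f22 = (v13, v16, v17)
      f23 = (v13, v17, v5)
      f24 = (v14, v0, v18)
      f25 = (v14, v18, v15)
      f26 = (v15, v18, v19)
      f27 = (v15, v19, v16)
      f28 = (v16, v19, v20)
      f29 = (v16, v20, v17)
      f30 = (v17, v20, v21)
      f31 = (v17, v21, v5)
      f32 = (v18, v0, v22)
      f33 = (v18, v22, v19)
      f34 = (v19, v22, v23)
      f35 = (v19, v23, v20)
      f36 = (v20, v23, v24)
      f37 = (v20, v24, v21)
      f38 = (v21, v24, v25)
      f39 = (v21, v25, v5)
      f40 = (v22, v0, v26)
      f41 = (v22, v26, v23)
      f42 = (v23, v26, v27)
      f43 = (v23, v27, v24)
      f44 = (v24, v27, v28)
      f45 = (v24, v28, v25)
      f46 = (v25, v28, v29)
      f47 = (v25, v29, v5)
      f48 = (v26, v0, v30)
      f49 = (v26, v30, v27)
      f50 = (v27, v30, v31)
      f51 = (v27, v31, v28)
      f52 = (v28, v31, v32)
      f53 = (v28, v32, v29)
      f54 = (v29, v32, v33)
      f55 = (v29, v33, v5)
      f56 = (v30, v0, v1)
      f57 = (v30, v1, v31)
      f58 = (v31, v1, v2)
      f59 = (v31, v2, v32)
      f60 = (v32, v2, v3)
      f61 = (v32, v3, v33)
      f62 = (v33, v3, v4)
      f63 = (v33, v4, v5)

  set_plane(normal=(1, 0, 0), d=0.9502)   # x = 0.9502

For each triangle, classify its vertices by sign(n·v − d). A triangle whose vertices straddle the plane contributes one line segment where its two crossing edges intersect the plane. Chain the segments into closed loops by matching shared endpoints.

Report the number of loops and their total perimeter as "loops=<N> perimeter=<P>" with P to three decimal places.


Straddling triangles (20 of 64):
  (v1,v0,v6) [+--] → (0.9502, 0, -1.92126)–(0.9502, 0.870323, -1.8041)  len=0.8782
  (v1,v6,v2) [+-+] → (0.9502, 0.870323, -1.8041)–(0.9502, 0.908638, -1.78225)  len=0.0441
  (v2,v6,v7) [+-+] → (0.9502, 0.908638, -1.78225)–(0.9502, 0.9502, -1.75856)  len=0.0478
  (v4,v8,v9) [++-] → (0.9502, 0.9502, 1.75856)–(0.9502, 0.870323, 1.8041)  len=0.0919
  (v4,v9,v5) [+--] → (0.9502, 0.870323, 1.8041)–(0.9502, 0, 1.92126)  len=0.8782
  (v6,v10,v7) [--+] → (0.9502, 1.43049, -1.09764)–(0.9502, 0.9502, -1.75856)  len=0.8170
  (v7,v10,v11) [+--] → (0.9502, 1.43049, -1.09764)–(0.9502, 1.72731, -0.6891)  len=0.5050
  (v7,v11,v8) [+-+] → (0.9502, 1.72731, -0.6891)–(0.9502, 1.72731, 0.184118)  len=0.8732
  (v8,v11,v12) [+--] → (0.9502, 1.72731, 0.184118)–(0.9502, 1.72731, 0.6891)  len=0.5050
  (v8,v12,v9) [+--] → (0.9502, 1.72731, 0.6891)–(0.9502, 0.9502, 1.75856)  len=1.3220
  (v27,v30,v31) [--+] → (0.9502, -0.9502, -1.75856)–(0.9502, -1.72731, -0.6891)  len=1.3220
  (v27,v31,v28) [-+-] → (0.9502, -1.72731, -0.6891)–(0.9502, -1.72731, -0.184118)  len=0.5050
  (v28,v31,v32) [-++] → (0.9502, -1.72731, -0.184118)–(0.9502, -1.72731, 0.6891)  len=0.8732
  (v28,v32,v29) [-+-] → (0.9502, -1.72731, 0.6891)–(0.9502, -1.43049, 1.09764)  len=0.5050
  (v29,v32,v33) [-+-] → (0.9502, -1.43049, 1.09764)–(0.9502, -0.9502, 1.75856)  len=0.8170
  (v30,v0,v1) [--+] → (0.9502, 0, -1.92126)–(0.9502, -0.870323, -1.8041)  len=0.8782
  (v30,v1,v31) [-++] → (0.9502, -0.870323, -1.8041)–(0.9502, -0.9502, -1.75856)  len=0.0919
  (v32,v3,v33) [++-] → (0.9502, -0.908638, 1.78225)–(0.9502, -0.9502, 1.75856)  len=0.0478
  (v33,v3,v4) [-++] → (0.9502, -0.908638, 1.78225)–(0.9502, -0.870323, 1.8041)  len=0.0441
  (v33,v4,v5) [-+-] → (0.9502, -0.870323, 1.8041)–(0.9502, 0, 1.92126)  len=0.8782

Chained into 1 loop(s):
  loop 1: 20 segments, perimeter = 11.9248
Total perimeter = 11.925

loops=1 perimeter=11.925


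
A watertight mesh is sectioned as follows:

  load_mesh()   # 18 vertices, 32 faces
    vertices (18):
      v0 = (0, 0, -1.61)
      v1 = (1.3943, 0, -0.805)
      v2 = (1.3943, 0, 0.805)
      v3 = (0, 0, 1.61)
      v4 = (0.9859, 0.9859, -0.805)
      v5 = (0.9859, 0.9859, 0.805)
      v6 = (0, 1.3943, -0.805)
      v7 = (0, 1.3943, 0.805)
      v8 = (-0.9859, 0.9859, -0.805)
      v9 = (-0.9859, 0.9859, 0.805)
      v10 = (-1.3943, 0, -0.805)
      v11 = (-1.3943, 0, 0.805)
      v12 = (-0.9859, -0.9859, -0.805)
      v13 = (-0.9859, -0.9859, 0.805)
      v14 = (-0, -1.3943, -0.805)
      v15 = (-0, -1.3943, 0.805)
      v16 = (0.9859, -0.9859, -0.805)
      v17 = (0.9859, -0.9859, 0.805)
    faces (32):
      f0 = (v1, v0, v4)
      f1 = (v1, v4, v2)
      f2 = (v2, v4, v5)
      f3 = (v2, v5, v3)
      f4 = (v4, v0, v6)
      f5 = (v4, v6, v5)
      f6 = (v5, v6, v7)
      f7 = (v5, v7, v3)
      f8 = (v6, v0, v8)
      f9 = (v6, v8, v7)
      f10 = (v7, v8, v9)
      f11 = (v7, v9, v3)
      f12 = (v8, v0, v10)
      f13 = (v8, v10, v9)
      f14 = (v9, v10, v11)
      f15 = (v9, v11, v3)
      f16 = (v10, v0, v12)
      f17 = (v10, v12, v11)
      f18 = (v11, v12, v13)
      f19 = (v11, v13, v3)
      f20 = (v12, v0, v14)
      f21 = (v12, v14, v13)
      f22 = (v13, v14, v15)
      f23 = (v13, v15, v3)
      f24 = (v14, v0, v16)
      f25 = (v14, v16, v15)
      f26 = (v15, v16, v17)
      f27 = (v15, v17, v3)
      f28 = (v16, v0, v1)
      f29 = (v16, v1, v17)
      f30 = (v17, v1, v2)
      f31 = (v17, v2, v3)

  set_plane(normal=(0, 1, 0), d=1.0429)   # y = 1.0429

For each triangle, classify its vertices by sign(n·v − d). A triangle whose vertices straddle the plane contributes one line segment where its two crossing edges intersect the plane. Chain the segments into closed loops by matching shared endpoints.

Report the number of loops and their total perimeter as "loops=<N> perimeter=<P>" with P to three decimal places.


Straddling triangles (8 of 32):
  (v4,v0,v6) [--+] → (0, 1.0429, -1.00788)–(0.848299, 1.0429, -0.805)  len=0.8722
  (v4,v6,v5) [-+-] → (0.848299, 1.0429, -0.805)–(0.848299, 1.0429, 0.580294)  len=1.3853
  (v5,v6,v7) [-++] → (0.848299, 1.0429, 0.580294)–(0.848299, 1.0429, 0.805)  len=0.2247
  (v5,v7,v3) [-+-] → (0.848299, 1.0429, 0.805)–(0, 1.0429, 1.00788)  len=0.8722
  (v6,v0,v8) [+--] → (0, 1.0429, -1.00788)–(-0.848299, 1.0429, -0.805)  len=0.8722
  (v6,v8,v7) [+-+] → (-0.848299, 1.0429, -0.805)–(-0.848299, 1.0429, -0.580294)  len=0.2247
  (v7,v8,v9) [+--] → (-0.848299, 1.0429, -0.580294)–(-0.848299, 1.0429, 0.805)  len=1.3853
  (v7,v9,v3) [+--] → (-0.848299, 1.0429, 0.805)–(0, 1.0429, 1.00788)  len=0.8722

Chained into 1 loop(s):
  loop 1: 8 segments, perimeter = 6.7089
Total perimeter = 6.709

loops=1 perimeter=6.709
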